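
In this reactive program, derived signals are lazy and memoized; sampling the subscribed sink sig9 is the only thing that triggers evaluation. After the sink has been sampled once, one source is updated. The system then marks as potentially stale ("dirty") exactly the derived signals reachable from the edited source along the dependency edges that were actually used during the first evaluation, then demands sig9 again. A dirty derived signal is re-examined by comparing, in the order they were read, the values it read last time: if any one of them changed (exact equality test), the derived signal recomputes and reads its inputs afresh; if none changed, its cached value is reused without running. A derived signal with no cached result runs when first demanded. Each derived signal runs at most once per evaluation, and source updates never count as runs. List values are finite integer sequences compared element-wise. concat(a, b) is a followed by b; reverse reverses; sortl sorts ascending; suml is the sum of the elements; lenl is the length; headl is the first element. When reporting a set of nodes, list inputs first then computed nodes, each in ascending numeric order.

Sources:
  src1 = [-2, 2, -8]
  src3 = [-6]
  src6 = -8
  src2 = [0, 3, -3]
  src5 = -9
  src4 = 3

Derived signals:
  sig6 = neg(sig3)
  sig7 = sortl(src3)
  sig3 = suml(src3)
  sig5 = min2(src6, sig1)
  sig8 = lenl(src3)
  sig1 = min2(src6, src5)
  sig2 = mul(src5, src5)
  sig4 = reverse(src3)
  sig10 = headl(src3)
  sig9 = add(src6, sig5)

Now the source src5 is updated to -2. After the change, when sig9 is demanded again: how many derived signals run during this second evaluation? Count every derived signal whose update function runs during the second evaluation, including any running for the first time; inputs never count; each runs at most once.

First demand of the output computes:
  sig1 = min2(-8, -9) = -9
  sig5 = min2(-8, -9) = -9
  sig9 = add(-8, -9) = -17

After the edit, cleaning proceeds:
  sig1: a read changed (src5 -9->-2) — executes, giving -8.
  sig5: a read changed (sig1 -9->-8) — executes, giving -8.
  sig9: a read changed (sig5 -9->-8) — executes, giving -16.

3 derived signals run: sig1, sig5, sig9.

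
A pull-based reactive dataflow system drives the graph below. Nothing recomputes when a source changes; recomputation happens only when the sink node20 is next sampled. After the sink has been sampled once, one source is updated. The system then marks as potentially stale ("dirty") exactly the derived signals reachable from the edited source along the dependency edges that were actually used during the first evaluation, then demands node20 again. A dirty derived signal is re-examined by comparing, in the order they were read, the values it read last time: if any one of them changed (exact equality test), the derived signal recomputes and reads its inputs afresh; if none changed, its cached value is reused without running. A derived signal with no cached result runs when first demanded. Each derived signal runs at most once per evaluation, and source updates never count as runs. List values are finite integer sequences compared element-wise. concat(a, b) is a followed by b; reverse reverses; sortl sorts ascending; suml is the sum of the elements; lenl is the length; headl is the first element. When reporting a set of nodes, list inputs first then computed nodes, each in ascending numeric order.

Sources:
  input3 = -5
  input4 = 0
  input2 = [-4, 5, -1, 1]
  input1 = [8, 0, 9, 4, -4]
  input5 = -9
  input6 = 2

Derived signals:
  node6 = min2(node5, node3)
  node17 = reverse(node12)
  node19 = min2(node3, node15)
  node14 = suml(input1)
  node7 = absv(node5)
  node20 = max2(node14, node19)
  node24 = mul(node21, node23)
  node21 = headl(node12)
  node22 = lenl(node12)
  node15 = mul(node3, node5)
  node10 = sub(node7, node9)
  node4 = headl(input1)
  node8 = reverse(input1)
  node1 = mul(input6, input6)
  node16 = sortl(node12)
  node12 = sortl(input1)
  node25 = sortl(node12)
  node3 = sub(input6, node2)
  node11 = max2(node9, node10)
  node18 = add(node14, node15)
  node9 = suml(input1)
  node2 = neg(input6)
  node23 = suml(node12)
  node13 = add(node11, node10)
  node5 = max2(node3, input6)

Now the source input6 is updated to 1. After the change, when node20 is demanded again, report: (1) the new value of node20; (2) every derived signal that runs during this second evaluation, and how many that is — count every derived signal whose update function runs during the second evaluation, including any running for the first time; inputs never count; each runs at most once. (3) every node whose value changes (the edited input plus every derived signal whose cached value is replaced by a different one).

First evaluation (everything demanded from the output):
  node2 = neg(2) = -2
  node3 = sub(2, -2) = 4
  node5 = max2(4, 2) = 4
  node14 = suml([8, 0, 9, 4, -4]) = 17
  node15 = mul(4, 4) = 16
  node19 = min2(4, 16) = 4
  node20 = max2(17, 4) = 17

Propagation after the edit:
  node2: runs — input6 2->1; result -1.
  node3: runs — input6 2->1; node2 -2->-1; result 2.
  node5: runs — node3 4->2; input6 2->1; result 2.
  node15: runs — node3 4->2; node5 4->2; result 4.
  node19: runs — node3 4->2; node15 16->4; result 2.
  node20: runs — node19 4->2; result 17 (same value as before).

New value of node20: 17.
Derived signals that run: node2, node3, node5, node15, node19, node20 — 6 in total.
Values that change: input6, node2, node3, node5, node15, node19.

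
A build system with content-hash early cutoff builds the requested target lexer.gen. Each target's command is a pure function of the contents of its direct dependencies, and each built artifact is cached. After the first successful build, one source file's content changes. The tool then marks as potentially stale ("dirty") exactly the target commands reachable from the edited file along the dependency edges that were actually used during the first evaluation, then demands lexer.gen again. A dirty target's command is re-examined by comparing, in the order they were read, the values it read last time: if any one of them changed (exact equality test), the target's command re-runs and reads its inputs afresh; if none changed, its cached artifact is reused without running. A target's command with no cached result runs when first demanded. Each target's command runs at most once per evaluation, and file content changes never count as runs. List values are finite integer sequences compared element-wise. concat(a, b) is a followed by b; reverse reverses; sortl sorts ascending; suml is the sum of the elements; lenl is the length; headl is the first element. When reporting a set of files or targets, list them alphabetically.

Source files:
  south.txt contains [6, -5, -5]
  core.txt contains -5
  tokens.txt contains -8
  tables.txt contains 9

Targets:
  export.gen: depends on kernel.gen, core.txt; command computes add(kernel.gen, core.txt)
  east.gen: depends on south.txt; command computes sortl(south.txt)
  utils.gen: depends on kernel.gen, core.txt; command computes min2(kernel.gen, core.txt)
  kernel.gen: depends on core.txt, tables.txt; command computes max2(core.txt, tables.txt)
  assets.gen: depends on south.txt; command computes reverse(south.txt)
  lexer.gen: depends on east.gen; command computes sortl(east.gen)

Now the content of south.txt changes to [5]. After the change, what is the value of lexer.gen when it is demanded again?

First evaluation (everything demanded from the output):
  east.gen = sortl([6, -5, -5]) = [-5, -5, 6]
  lexer.gen = sortl([-5, -5, 6]) = [-5, -5, 6]

Propagation after the edit:
  east.gen: runs — south.txt [6, -5, -5]->[5]; result [5].
  lexer.gen: runs — east.gen [-5, -5, 6]->[5]; result [5].

New value of lexer.gen: [5].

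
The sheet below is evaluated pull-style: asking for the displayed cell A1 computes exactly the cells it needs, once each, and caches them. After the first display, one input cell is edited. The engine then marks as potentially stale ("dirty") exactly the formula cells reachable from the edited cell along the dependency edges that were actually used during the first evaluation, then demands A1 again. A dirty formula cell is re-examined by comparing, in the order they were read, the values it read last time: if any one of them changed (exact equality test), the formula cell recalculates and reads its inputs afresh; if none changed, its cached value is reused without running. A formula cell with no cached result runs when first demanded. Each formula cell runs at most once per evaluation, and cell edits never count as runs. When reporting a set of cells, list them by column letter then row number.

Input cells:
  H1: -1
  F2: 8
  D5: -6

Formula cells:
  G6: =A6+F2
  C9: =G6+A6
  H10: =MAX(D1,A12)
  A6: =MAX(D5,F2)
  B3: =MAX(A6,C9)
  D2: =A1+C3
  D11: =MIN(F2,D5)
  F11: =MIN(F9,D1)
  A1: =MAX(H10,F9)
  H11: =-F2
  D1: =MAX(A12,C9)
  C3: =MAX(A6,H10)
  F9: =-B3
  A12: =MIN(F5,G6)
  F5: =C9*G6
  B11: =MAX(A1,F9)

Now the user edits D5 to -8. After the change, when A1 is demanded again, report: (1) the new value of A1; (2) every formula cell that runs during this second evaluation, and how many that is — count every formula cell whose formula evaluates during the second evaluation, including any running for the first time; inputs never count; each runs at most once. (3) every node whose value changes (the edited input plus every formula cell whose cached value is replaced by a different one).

First demand of the output computes:
  A6 = MAX(-6, 8) = 8
  G6 = 8 + 8 = 16
  C9 = 16 + 8 = 24
  B3 = MAX(8, 24) = 24
  F5 = 24 * 16 = 384
  A12 = MIN(384, 16) = 16
  D1 = MAX(16, 24) = 24
  F9 = -(24) = -24
  H10 = MAX(24, 16) = 24
  A1 = MAX(24, -24) = 24

After the edit, cleaning proceeds:
  A6: a read changed (D5 -6->-8) — executes, giving 8 — identical to its old value.
  G6: dirty, but its reads are unchanged (A6 unchanged, F2 unchanged); cached 16 stands.
  C9: dirty, but its reads are unchanged (G6 unchanged, A6 unchanged); cached 24 stands.
  B3: dirty, but its reads are unchanged (A6 unchanged, C9 unchanged); cached 24 stands.
  F5: dirty, but its reads are unchanged (C9 unchanged, G6 unchanged); cached 384 stands.
  A12: dirty, but its reads are unchanged (F5 unchanged, G6 unchanged); cached 16 stands.
  D1: dirty, but its reads are unchanged (A12 unchanged, C9 unchanged); cached 24 stands.
  F9: dirty, but its reads are unchanged (B3 unchanged); cached -24 stands.
  H10: dirty, but its reads are unchanged (D1 unchanged, A12 unchanged); cached 24 stands.
  A1: dirty, but its reads are unchanged (H10 unchanged, F9 unchanged); cached 24 stands.

Note the absorption at A6: it re-runs yet its value is the same, leaving the output's value untouched.

Demanding A1 again yields 24.
1 formula cells run: A6.
The nodes whose values change: D5.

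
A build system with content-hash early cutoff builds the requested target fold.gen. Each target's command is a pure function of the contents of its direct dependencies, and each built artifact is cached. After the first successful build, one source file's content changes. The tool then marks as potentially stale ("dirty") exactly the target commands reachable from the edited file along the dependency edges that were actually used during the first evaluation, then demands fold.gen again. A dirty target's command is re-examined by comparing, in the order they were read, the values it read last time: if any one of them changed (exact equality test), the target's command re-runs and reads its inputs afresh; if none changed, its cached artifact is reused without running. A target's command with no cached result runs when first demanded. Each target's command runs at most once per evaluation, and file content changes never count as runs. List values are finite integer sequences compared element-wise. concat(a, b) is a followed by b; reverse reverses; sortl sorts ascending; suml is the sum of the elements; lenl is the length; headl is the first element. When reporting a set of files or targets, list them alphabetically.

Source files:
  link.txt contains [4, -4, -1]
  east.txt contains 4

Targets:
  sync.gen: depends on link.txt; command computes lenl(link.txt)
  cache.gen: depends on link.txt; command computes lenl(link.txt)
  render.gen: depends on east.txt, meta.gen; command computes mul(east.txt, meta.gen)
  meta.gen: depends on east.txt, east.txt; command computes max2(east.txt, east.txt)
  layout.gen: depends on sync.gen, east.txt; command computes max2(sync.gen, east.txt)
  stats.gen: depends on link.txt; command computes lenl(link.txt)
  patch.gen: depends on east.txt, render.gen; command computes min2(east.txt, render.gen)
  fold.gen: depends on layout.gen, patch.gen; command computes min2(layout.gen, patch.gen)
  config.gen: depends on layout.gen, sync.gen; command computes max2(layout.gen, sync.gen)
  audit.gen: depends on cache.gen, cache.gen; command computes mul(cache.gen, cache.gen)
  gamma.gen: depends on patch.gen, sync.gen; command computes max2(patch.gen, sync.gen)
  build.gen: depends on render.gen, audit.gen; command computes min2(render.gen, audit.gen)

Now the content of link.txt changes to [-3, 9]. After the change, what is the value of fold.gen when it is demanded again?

First evaluation (everything demanded from the output):
  meta.gen = max2(4, 4) = 4
  render.gen = mul(4, 4) = 16
  patch.gen = min2(4, 16) = 4
  sync.gen = lenl([4, -4, -1]) = 3
  layout.gen = max2(3, 4) = 4
  fold.gen = min2(4, 4) = 4

Propagation after the edit:
  sync.gen: runs — link.txt [4, -4, -1]->[-3, 9]; result 2.
  layout.gen: runs — sync.gen 3->2; result 4 (same value as before).
  fold.gen: checked — values it read are unchanged (layout.gen unchanged, patch.gen unchanged); reused cached 4 without running.

Key observation: the change is absorbed at layout.gen — it re-runs but produces the same value, and the output's value is unchanged.

New value of fold.gen: 4.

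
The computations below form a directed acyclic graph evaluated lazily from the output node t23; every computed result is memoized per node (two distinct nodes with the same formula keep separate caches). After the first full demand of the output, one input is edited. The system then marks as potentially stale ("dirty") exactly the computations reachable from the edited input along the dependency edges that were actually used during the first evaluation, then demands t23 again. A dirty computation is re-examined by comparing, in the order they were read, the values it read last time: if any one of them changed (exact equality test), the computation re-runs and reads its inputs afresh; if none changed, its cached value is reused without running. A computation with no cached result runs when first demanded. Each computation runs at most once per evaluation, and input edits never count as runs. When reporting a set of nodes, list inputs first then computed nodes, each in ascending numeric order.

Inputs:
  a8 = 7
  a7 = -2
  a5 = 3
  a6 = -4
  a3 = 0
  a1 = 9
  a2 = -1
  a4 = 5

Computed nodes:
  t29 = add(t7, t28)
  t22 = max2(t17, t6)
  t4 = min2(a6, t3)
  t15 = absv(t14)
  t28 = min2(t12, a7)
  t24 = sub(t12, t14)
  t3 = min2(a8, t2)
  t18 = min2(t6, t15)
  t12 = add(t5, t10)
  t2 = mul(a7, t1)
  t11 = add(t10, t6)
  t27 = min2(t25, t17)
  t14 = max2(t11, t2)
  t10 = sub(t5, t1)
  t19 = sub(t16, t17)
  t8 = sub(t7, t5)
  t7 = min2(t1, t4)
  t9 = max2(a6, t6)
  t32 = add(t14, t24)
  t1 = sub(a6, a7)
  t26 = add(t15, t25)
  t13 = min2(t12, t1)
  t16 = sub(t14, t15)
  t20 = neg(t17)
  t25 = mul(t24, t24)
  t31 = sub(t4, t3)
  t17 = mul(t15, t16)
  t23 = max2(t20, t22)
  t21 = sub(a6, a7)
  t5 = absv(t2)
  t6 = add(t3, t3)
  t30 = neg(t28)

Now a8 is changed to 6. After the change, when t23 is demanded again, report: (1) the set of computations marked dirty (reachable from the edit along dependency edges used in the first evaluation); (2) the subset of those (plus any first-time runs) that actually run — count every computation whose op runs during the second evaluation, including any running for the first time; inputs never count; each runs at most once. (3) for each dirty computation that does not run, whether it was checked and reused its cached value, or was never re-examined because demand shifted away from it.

First demand of the output computes:
  t1 = sub(-4, -2) = -2
  t2 = mul(-2, -2) = 4
  t3 = min2(7, 4) = 4
  t5 = absv(4) = 4
  t6 = add(4, 4) = 8
  t10 = sub(4, -2) = 6
  t11 = add(6, 8) = 14
  t14 = max2(14, 4) = 14
  t15 = absv(14) = 14
  t16 = sub(14, 14) = 0
  t17 = mul(14, 0) = 0
  t20 = neg(0) = 0
  t22 = max2(0, 8) = 8
  t23 = max2(0, 8) = 8

After the edit, cleaning proceeds:
  t3: a read changed (a8 7->6) — executes, giving 4 — identical to its old value.
  t6: dirty, but its reads are unchanged (t3 unchanged, t3 unchanged); cached 8 stands.
  t11: dirty, but its reads are unchanged (t10 unchanged, t6 unchanged); cached 14 stands.
  t14: dirty, but its reads are unchanged (t11 unchanged, t2 unchanged); cached 14 stands.
  t15: dirty, but its reads are unchanged (t14 unchanged); cached 14 stands.
  t16: dirty, but its reads are unchanged (t14 unchanged, t15 unchanged); cached 0 stands.
  t17: dirty, but its reads are unchanged (t15 unchanged, t16 unchanged); cached 0 stands.
  t20: dirty, but its reads are unchanged (t17 unchanged); cached 0 stands.
  t22: dirty, but its reads are unchanged (t17 unchanged, t6 unchanged); cached 8 stands.
  t23: dirty, but its reads are unchanged (t20 unchanged, t22 unchanged); cached 8 stands.

Note the absorption at t3: it re-runs yet its value is the same, leaving the output's value untouched.

The edit dirties: t3, t6, t11, t14, t15, t16, t17, t20, t22, t23.
1 computations run: t3.
Cache hits after checking: t6, t11, t14, t15, t16, t17, t20, t22, t23.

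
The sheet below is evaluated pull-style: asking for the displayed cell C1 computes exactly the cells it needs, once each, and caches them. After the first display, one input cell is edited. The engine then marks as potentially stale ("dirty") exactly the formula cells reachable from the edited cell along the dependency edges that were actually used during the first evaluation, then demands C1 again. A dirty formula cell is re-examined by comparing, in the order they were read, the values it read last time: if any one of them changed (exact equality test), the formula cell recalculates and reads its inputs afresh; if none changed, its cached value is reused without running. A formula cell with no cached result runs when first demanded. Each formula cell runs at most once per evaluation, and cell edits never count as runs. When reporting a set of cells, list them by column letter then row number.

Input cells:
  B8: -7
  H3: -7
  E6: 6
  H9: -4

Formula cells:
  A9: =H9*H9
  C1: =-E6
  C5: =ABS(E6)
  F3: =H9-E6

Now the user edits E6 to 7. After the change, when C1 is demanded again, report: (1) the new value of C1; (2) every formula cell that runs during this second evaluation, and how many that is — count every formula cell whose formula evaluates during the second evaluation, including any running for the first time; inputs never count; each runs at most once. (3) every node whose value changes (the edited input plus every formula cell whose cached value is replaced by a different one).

Demanding C1 again yields -7.
1 formula cells run: C1.
The nodes whose values change: C1, E6.

First demand of the output computes:
  C1 = -(6) = -6

After the edit, cleaning proceeds:
  C1: a read changed (E6 6->7) — executes, giving -7.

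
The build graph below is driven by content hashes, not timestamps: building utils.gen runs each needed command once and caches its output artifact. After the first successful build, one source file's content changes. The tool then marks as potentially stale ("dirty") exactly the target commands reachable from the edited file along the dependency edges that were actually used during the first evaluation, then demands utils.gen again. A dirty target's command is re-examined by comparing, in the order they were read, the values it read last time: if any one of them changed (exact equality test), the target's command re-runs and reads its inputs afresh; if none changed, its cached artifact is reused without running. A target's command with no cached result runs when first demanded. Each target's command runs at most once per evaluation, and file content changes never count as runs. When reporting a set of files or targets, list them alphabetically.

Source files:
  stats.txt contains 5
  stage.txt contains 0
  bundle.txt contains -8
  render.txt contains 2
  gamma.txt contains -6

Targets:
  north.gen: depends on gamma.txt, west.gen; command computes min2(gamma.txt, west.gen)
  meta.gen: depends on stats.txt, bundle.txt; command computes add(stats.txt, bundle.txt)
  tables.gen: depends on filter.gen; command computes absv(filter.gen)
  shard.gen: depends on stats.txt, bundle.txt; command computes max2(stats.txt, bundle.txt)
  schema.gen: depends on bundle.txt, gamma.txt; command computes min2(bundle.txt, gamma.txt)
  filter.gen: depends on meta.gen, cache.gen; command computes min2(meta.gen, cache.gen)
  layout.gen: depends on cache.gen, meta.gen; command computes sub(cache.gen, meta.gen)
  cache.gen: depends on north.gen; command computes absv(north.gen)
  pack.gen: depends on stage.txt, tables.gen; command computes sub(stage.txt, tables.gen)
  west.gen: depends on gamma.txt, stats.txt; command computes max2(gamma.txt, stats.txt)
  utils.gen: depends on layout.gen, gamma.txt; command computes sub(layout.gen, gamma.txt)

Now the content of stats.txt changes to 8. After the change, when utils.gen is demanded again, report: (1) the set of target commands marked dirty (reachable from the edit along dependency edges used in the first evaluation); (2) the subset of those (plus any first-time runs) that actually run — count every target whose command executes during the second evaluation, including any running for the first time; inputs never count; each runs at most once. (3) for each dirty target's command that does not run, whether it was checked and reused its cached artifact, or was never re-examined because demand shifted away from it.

Initial pass — values computed on the first demand:
  meta.gen = add(5, -8) = -3
  west.gen = max2(-6, 5) = 5
  north.gen = min2(-6, 5) = -6
  cache.gen = absv(-6) = 6
  layout.gen = sub(6, -3) = 9
  utils.gen = sub(9, -6) = 15

Second demand — change propagation:
  meta.gen: re-runs because stats.txt 5->8; new result 0.
  west.gen: re-runs because stats.txt 5->8; new result 8.
  north.gen: re-runs because west.gen 5->8; new result -6 (unchanged).
  cache.gen: re-examined; everything it read last time is the same (north.gen unchanged) — cache 6 kept, no run.
  layout.gen: re-runs because meta.gen -3->0; new result 6.
  utils.gen: re-runs because layout.gen 9->6; new result 12.

The important point: at cache.gen every value read last time is unchanged, so the dirty flag clears without a run.

Dirty set: cache.gen, layout.gen, meta.gen, north.gen, utils.gen, west.gen.
Run set: layout.gen, meta.gen, north.gen, utils.gen, west.gen (5 run).
Re-examined without running (cache reused): cache.gen.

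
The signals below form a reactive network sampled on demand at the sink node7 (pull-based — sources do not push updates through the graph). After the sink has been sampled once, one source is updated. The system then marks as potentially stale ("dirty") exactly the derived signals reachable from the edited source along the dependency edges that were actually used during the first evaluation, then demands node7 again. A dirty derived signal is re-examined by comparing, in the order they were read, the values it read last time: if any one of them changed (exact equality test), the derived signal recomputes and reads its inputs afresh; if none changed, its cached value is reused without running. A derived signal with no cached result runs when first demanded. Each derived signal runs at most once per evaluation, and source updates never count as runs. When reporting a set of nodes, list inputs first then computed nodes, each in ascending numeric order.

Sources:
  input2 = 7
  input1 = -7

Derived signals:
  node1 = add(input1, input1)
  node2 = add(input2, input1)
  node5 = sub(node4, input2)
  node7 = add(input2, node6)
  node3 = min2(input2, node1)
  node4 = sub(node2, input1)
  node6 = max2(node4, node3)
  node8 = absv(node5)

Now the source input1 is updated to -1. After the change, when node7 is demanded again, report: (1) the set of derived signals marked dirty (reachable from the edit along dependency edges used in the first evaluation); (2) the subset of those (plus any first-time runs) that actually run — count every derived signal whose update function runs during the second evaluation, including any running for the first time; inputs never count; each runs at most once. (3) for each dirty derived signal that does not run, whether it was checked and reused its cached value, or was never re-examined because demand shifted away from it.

Dirty set: node1, node2, node3, node4, node6, node7.
Run set: node1, node2, node3, node4, node6 (5 run).
Re-examined without running (cache reused): node7.
The important point: at node7 every value read last time is unchanged, so the dirty flag clears without a run.

Initial pass — values computed on the first demand:
  node1 = add(-7, -7) = -14
  node2 = add(7, -7) = 0
  node3 = min2(7, -14) = -14
  node4 = sub(0, -7) = 7
  node6 = max2(7, -14) = 7
  node7 = add(7, 7) = 14

Second demand — change propagation:
  node1: re-runs because input1 -7->-1; input1 -7->-1; new result -2.
  node2: re-runs because input1 -7->-1; new result 6.
  node3: re-runs because node1 -14->-2; new result -2.
  node4: re-runs because node2 0->6; input1 -7->-1; new result 7 (unchanged).
  node6: re-runs because node3 -14->-2; new result 7 (unchanged).
  node7: re-examined; everything it read last time is the same (input2 unchanged, node6 unchanged) — cache 14 kept, no run.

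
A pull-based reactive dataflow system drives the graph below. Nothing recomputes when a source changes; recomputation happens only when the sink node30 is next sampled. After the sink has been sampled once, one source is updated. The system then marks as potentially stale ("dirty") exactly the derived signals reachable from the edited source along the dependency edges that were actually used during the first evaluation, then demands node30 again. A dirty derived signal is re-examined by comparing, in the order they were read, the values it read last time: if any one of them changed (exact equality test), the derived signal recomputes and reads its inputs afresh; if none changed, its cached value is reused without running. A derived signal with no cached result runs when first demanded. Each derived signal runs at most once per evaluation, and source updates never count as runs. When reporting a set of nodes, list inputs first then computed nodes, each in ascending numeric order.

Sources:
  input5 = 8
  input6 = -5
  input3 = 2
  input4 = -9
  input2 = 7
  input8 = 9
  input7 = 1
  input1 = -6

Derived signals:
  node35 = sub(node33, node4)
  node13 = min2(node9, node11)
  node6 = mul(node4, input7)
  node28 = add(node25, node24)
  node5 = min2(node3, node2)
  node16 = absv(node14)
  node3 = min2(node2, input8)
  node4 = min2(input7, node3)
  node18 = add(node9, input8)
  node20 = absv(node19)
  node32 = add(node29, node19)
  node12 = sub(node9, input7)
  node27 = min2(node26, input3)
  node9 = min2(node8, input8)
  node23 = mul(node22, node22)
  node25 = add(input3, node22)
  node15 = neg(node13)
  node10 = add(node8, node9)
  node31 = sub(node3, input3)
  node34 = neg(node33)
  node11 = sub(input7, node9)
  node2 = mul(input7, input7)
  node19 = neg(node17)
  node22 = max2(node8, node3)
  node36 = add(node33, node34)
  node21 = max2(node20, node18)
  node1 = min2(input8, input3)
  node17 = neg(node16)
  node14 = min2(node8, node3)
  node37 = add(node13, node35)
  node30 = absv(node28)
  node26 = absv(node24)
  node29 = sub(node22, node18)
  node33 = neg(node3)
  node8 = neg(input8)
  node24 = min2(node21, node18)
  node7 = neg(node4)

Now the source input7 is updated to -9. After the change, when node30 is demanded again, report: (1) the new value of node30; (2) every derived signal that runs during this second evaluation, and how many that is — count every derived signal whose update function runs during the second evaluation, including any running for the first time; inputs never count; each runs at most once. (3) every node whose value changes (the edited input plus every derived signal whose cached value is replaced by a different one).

New value of node30: 11.
Derived signals that run: node2, node3, node14, node22, node25, node28, node30 — 7 in total.
Values that change: input7, node2, node3, node22, node25, node28, node30.
Key observation: the cutoff stops propagation at node16 — its inputs' values are unchanged, so it reuses its cache.

First evaluation (everything demanded from the output):
  node2 = mul(1, 1) = 1
  node3 = min2(1, 9) = 1
  node8 = neg(9) = -9
  node9 = min2(-9, 9) = -9
  node14 = min2(-9, 1) = -9
  node16 = absv(-9) = 9
  node17 = neg(9) = -9
  node18 = add(-9, 9) = 0
  node19 = neg(-9) = 9
  node20 = absv(9) = 9
  node21 = max2(9, 0) = 9
  node22 = max2(-9, 1) = 1
  node24 = min2(9, 0) = 0
  node25 = add(2, 1) = 3
  node28 = add(3, 0) = 3
  node30 = absv(3) = 3

Propagation after the edit:
  node2: runs — input7 1->-9; input7 1->-9; result 81.
  node3: runs — node2 1->81; result 9.
  node14: runs — node3 1->9; result -9 (same value as before).
  node16: checked — values it read are unchanged (node14 unchanged); reused cached 9 without running.
  node17: checked — values it read are unchanged (node16 unchanged); reused cached -9 without running.
  node19: checked — values it read are unchanged (node17 unchanged); reused cached 9 without running.
  node20: checked — values it read are unchanged (node19 unchanged); reused cached 9 without running.
  node21: checked — values it read are unchanged (node20 unchanged, node18 unchanged); reused cached 9 without running.
  node22: runs — node3 1->9; result 9.
  node24: checked — values it read are unchanged (node21 unchanged, node18 unchanged); reused cached 0 without running.
  node25: runs — node22 1->9; result 11.
  node28: runs — node25 3->11; result 11.
  node30: runs — node28 3->11; result 11.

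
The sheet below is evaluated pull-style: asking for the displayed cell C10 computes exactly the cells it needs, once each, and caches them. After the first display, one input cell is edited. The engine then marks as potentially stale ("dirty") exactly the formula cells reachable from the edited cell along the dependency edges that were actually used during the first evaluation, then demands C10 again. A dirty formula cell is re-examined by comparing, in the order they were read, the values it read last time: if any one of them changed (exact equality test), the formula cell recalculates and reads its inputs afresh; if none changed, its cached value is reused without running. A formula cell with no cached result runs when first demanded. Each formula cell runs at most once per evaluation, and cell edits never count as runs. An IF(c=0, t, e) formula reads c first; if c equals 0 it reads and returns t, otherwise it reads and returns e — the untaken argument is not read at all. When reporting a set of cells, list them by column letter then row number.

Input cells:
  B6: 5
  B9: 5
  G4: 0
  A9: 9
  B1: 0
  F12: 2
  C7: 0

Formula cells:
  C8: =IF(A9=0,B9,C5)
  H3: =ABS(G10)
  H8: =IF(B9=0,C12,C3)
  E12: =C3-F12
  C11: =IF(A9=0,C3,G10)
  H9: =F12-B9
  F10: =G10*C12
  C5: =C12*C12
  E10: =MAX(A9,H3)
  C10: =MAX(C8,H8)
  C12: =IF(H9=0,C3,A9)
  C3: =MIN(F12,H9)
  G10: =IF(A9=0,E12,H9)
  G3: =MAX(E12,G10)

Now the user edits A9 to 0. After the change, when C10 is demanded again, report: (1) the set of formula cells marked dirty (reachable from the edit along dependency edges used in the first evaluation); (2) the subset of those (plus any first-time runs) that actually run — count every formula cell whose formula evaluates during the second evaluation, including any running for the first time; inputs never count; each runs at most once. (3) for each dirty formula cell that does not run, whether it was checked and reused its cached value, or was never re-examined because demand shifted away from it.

The edit dirties: C5, C8, C10, C12.
2 formula cells run: C8, C10.
Unvisited dirty nodes (no longer demanded): C5, C12.
Note the branch switch — demand abandons C5, C12, which are never re-examined.

First demand of the output computes:
  H9 = 2 - 5 = -3
  C3 = MIN(2, -3) = -3
  C12 = IF(H9=0: H9=-3 -> else branch A9) = 9
  C5 = 9 * 9 = 81
  C8 = IF(A9=0: A9=9 -> else branch C5) = 81
  H8 = IF(B9=0: B9=5 -> else branch C3) = -3
  C10 = MAX(81, -3) = 81

After the edit, cleaning proceeds:
  C12: stays stale; no demand reaches it after the flip.
  C5: stays stale; no demand reaches it after the flip.
  C8: a read changed (A9 9->0) — executes, giving 5.
  C10: a read changed (C8 81->5) — executes, giving 5.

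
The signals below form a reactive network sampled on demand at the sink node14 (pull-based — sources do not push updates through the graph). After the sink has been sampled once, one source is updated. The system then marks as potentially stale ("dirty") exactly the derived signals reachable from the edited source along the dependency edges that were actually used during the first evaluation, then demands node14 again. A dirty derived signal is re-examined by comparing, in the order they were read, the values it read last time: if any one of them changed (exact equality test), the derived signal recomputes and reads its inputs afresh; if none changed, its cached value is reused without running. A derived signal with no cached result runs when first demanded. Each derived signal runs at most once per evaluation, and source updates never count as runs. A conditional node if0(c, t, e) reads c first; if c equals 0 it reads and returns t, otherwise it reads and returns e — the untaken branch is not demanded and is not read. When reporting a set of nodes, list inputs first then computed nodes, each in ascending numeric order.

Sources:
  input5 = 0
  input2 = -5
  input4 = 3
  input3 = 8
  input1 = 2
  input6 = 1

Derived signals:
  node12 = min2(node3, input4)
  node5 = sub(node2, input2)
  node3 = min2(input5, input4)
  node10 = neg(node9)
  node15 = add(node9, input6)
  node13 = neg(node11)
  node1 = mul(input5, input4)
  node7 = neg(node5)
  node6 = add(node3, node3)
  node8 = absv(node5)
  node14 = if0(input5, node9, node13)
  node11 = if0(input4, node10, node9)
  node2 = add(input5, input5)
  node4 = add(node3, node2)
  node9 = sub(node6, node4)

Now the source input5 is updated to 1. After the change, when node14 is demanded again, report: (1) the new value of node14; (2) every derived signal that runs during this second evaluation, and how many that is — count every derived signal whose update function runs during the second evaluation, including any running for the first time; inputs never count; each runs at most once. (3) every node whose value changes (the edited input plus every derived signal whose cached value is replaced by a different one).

node14 now evaluates to 1.
Run set: node2, node3, node4, node6, node9, node11, node13, node14 (8 run).
Changed values: input5, node2, node3, node4, node6, node9, node14.
The important point: the flipped condition pulls in fresh nodes; node11, node13 run for the first time.

Initial pass — values computed on the first demand:
  node2 = add(0, 0) = 0
  node3 = min2(0, 3) = 0
  node4 = add(0, 0) = 0
  node6 = add(0, 0) = 0
  node9 = sub(0, 0) = 0
  node14 = if0(input5=0 -> then branch node9) = 0

Second demand — change propagation:
  node2: re-runs because input5 0->1; input5 0->1; new result 2.
  node3: re-runs because input5 0->1; new result 1.
  node4: re-runs because node3 0->1; node2 0->2; new result 3.
  node6: re-runs because node3 0->1; node3 0->1; new result 2.
  node9: re-runs because node6 0->2; node4 0->3; new result -1.
  node11: newly demanded (no cache) — executes and yields -1.
  node13: newly demanded (no cache) — executes and yields 1.
  node14: re-runs because input5 0->1; node9 0->-1; new result 1.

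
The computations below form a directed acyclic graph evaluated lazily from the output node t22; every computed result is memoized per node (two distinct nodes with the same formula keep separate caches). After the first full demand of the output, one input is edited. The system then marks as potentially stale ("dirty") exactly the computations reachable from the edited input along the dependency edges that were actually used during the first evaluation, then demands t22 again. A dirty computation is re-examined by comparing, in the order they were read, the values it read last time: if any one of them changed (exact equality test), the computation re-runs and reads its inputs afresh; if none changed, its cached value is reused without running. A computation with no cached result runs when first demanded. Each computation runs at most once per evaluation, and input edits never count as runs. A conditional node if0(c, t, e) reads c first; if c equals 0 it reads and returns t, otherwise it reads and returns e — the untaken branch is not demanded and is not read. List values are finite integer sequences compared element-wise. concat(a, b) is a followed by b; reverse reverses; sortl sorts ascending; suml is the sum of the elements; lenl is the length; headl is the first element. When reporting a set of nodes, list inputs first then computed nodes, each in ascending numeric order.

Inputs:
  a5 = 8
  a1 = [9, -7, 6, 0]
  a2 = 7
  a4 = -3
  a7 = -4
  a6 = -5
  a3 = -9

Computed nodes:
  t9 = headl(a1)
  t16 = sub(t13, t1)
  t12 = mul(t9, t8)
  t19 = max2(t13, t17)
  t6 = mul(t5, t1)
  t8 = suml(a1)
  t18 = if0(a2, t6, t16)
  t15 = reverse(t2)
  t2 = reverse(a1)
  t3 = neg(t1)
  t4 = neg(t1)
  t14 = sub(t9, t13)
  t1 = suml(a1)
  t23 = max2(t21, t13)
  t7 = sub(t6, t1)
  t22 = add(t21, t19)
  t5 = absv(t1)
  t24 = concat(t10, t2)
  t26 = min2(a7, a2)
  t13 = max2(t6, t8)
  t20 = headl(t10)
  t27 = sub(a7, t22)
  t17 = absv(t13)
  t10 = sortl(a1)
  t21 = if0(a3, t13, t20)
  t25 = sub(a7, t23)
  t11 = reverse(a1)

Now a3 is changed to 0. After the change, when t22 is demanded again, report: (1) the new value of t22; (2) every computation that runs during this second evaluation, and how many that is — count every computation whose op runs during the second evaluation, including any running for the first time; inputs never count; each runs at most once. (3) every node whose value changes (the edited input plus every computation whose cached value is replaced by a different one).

First demand of the output computes:
  t1 = suml([9, -7, 6, 0]) = 8
  t5 = absv(8) = 8
  t6 = mul(8, 8) = 64
  t8 = suml([9, -7, 6, 0]) = 8
  t10 = sortl([9, -7, 6, 0]) = [-7, 0, 6, 9]
  t13 = max2(64, 8) = 64
  t17 = absv(64) = 64
  t19 = max2(64, 64) = 64
  t20 = headl([-7, 0, 6, 9]) = -7
  t21 = if0(a3=-9 -> else branch t20) = -7
  t22 = add(-7, 64) = 57

After the edit, cleaning proceeds:
  t21: a read changed (a3 -9->0) — executes, giving 64.
  t22: a read changed (t21 -7->64) — executes, giving 128.

Demanding t22 again yields 128.
2 computations run: t21, t22.
The nodes whose values change: a3, t21, t22.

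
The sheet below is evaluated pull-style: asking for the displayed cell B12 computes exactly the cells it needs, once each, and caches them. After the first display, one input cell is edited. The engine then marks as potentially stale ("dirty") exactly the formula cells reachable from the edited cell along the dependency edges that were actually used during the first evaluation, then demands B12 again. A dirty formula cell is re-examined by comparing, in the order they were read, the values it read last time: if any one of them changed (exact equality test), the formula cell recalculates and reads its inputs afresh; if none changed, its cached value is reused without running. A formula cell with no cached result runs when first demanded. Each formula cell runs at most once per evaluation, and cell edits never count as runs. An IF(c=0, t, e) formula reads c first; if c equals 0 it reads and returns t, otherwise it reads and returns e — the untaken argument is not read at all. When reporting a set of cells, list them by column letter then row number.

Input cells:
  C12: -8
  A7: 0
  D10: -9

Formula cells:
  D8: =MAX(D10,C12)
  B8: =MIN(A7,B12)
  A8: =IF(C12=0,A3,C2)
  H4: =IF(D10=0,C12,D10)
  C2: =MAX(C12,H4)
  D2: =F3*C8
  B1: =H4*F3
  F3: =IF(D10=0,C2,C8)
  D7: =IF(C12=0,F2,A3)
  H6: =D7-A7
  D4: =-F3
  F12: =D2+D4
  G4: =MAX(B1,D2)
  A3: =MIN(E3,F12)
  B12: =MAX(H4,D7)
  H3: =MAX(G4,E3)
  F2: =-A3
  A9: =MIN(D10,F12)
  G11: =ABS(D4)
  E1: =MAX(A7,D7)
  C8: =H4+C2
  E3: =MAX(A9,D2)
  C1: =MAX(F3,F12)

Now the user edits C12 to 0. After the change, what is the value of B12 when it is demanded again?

Demanding B12 again yields -9.
Note the branch switch — F2 had no cache and runs now for the first time.

First demand of the output computes:
  H4 = IF(D10=0: D10=-9 -> else branch D10) = -9
  C2 = MAX(-8, -9) = -8
  C8 = -9 + -8 = -17
  F3 = IF(D10=0: D10=-9 -> else branch C8) = -17
  D2 = -17 * -17 = 289
  D4 = -(-17) = 17
  F12 = 289 + 17 = 306
  A9 = MIN(-9, 306) = -9
  E3 = MAX(-9, 289) = 289
  A3 = MIN(289, 306) = 289
  D7 = IF(C12=0: C12=-8 -> else branch A3) = 289
  B12 = MAX(-9, 289) = 289

After the edit, cleaning proceeds:
  C2: a read changed (C12 -8->0) — executes, giving 0.
  C8: a read changed (C2 -8->0) — executes, giving -9.
  F3: a read changed (C8 -17->-9) — executes, giving -9.
  D2: a read changed (F3 -17->-9; C8 -17->-9) — executes, giving 81.
  D4: a read changed (F3 -17->-9) — executes, giving 9.
  F12: a read changed (D2 289->81; D4 17->9) — executes, giving 90.
  A9: a read changed (F12 306->90) — executes, giving -9 — identical to its old value.
  E3: a read changed (D2 289->81) — executes, giving 81.
  A3: a read changed (E3 289->81; F12 306->90) — executes, giving 81.
  F2: had never run; runs now, result -81.
  D7: a read changed (C12 -8->0; A3 289->81) — executes, giving -81.
  B12: a read changed (D7 289->-81) — executes, giving -9.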